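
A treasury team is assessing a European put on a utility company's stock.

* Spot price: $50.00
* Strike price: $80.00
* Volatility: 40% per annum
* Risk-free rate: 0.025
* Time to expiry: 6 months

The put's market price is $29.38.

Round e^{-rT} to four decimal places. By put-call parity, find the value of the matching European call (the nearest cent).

$0.37

e^(−rT) = e^(−0.025·0.5) = 0.9876
Put-call parity: C − P = S − K·e^(−rT) = 50 − 80·0.9876 = 50 − 79.0080 = -29.0080
C = P + (C − P) = 29.38 + (-29.0080) = 0.3720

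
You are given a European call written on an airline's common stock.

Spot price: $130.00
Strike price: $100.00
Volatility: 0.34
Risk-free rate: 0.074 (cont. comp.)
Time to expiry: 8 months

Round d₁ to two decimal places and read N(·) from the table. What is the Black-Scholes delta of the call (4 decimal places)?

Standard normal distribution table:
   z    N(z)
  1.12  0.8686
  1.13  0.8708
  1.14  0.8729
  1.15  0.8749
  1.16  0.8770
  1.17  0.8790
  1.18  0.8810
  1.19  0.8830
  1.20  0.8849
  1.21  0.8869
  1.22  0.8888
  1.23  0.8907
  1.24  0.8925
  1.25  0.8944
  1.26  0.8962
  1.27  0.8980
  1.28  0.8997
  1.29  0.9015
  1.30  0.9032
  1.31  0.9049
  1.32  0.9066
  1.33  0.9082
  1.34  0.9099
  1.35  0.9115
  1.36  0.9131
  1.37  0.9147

σ√T = 0.34 × 0.8165 = 0.2776
ln(S/K) + (r + σ²/2)T = ln(130/100) + (0.074 + 0.34²/2)·0.6667 = 0.2624 + 0.0879 = 0.3502
d₁ = 0.3502 / 0.2776 = 1.2616 → 1.26
N(d₁) = N(1.26) = 0.8962
Δ_call = N(d₁) = 0.8962

0.8962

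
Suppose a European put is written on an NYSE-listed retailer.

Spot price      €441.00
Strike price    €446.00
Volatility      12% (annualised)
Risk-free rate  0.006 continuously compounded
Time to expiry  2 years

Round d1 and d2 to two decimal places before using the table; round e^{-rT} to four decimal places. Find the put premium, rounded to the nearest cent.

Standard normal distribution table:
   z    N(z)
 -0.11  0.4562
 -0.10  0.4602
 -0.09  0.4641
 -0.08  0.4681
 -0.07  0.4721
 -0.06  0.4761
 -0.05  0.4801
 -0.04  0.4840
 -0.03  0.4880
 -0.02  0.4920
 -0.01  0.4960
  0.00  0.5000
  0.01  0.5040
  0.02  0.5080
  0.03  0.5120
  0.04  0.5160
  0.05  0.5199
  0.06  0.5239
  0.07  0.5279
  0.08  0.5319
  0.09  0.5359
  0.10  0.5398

σ√T = 0.12·√2 = 0.1697
ln(S/K) + (r + σ²/2)T = ln(441/446) + (0.006 + 0.12²/2)·2 = -0.0113 + 0.0264 = 0.0151
d₁ = 0.0151 / 0.1697 = 0.0891 → 0.09
d₂ = d₁ − σ√T = 0.0891 − 0.1697 = -0.0806 → -0.08
exp(−rT) = exp(−0.006·2) = 0.9881
N(−d₂) = N(0.08) = 0.5319;  N(−d₁) = N(-0.09) = 0.4641
P = 446·0.9881·0.5319 − 441·0.4641 = 234.4044 − 204.6681 = 29.7363

€29.74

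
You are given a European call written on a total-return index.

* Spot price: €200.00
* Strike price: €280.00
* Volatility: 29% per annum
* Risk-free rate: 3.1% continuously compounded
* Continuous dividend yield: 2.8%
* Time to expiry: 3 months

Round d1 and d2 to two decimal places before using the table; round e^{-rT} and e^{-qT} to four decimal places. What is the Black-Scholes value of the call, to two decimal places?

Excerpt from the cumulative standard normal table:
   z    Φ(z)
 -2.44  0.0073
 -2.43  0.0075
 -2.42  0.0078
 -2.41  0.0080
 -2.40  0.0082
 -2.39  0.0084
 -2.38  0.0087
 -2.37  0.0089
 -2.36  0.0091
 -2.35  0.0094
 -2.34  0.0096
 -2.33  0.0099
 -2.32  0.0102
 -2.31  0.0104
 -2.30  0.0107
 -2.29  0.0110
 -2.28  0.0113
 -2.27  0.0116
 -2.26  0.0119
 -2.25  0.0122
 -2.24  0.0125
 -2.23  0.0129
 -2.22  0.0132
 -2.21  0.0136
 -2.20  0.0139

€0.15

T = 0.25;  σ√T = 0.1450
ln(S/K) + (r − q + σ²/2)T = ln(200/280) + (0.031 − 0.028 + 0.29²/2)·0.25 = -0.3365 + 0.0113 = -0.3252
d₁ = -0.3252 / 0.1450 = -2.2428 which rounds to -2.24
d₂ = d₁ − σ√T = -2.2428 − 0.1450 = -2.3878 which rounds to -2.39
e^(−qT) = e^(−0.028·0.25) = 0.9930;  e^(−rT) = e^(−0.031·0.25) = 0.9923
N(d₁) = N(-2.24) = 0.0125;  N(d₂) = N(-2.39) = 0.0084
C = 200·0.9930·0.0125 − 280·0.9923·0.0084 = 2.4825 − 2.3339 = 0.1486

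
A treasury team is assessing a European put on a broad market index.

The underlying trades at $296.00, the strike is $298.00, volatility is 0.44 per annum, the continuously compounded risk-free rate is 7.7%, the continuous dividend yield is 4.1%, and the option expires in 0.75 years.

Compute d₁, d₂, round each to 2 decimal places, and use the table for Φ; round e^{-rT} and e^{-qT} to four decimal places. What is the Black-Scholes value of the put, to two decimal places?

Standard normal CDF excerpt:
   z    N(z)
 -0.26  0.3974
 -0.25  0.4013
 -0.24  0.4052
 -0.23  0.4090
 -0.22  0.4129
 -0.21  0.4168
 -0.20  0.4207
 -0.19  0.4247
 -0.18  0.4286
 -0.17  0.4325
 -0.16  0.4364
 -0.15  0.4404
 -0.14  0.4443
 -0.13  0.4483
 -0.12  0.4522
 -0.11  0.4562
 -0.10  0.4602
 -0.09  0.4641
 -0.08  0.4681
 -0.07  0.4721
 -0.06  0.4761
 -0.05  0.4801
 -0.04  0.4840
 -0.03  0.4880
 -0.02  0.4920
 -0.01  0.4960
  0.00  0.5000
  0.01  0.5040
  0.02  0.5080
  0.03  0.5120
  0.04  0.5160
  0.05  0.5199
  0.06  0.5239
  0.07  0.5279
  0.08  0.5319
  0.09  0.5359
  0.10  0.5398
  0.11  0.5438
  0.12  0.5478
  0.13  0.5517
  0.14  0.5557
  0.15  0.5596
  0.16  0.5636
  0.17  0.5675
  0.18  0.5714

σ√T = 0.44·√0.75 = 0.3811
d₁ = [ln(296/298) + (0.077 − 0.041 + ½·0.44²)·0.75] / (σ√T) = (-0.0067 + 0.0996) / 0.3811 = 0.2437 ≈ 0.24
d₂ = 0.2437 − 0.3811 = -0.1373 ≈ -0.14
e^(−qT) = e^(−0.041·0.75) = 0.9697;  e^(−rT) = e^(−0.077·0.75) = 0.9439
N(−d₂) = N(0.14) = 0.5557;  N(−d₁) = N(-0.24) = 0.4052
P = 298·0.9439·0.5557 − 296·0.9697·0.4052 = 156.3085 − 116.3050 = 40.0035

$40.00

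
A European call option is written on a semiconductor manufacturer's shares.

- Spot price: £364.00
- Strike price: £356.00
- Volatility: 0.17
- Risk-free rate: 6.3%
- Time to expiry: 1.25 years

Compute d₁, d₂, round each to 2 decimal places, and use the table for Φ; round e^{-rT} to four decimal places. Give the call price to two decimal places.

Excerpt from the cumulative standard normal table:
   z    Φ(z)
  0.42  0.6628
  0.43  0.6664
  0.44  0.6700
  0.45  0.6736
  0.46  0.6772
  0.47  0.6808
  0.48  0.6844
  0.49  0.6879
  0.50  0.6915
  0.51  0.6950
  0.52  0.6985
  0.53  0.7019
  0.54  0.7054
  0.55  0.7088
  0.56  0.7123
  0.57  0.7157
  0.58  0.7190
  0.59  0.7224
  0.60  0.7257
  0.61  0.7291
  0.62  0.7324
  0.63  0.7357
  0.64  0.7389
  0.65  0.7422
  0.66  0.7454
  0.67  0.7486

£47.33

σ√T = 0.17 × 1.1180 = 0.1901
ln(S/K) + (r + σ²/2)T = ln(364/356) + (0.063 + 0.17²/2)·1.25 = 0.0222 + 0.0968 = 0.1190
d₁ = 0.1190 / 0.1901 = 0.6263 which rounds to 0.63
d₂ = d₁ − σ√T = 0.6263 − 0.1901 = 0.4362 which rounds to 0.44
exp(−rT) = exp(−0.063·1.25) = 0.9243
N(d₁) = N(0.63) = 0.7357;  N(d₂) = N(0.44) = 0.6700
C = 364·0.7357 − 356·0.9243·0.6700 = 267.7948 − 220.4640 = 47.3308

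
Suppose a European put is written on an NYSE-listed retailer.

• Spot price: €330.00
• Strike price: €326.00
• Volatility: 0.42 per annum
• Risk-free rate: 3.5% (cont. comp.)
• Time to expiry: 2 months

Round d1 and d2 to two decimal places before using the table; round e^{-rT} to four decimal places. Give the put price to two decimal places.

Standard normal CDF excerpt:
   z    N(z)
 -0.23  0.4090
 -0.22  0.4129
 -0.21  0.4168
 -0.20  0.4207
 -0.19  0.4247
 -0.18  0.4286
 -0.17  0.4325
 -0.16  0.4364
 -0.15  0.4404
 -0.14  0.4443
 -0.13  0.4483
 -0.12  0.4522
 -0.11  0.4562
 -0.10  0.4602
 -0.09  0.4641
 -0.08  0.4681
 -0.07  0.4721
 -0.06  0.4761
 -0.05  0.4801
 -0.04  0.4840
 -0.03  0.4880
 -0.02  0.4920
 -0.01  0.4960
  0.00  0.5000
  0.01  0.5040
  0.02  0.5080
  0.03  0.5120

€19.31

σ√T = 0.42 × 0.4082 = 0.1715
d₁ = [ln(330/326) + (0.035 + ½·0.42²)·0.1667] / (σ√T) = (0.0122 + 0.0205) / 0.1715 = 0.1909 ≈ 0.19
d₂ = 0.1909 − 0.1715 = 0.0194 ≈ 0.02
exp(−rT) = exp(−0.035·0.1667) = 0.9942
N(−d₂) = N(-0.02) = 0.4920;  N(−d₁) = N(-0.19) = 0.4247
P = 326·0.9942·0.4920 − 330·0.4247 = 159.4617 − 140.1510 = 19.3107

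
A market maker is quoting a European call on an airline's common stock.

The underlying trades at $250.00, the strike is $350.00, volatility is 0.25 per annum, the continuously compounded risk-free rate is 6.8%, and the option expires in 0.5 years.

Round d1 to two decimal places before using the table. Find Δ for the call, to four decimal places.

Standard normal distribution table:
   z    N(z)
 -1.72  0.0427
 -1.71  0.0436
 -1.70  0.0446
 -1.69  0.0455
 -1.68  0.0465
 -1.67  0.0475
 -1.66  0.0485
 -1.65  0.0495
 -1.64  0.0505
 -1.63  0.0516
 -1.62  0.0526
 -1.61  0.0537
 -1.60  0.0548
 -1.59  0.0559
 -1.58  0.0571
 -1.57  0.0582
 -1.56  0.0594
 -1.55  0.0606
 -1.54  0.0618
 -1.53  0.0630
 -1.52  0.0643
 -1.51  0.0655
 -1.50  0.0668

0.0526

σ√T = 0.25 × 0.7071 = 0.1768
d₁ = [ln(250/350) + (0.068 + 0.25²/2)·0.5] / 0.1768 = [-0.3365 + 0.0496] / 0.1768 = -1.6227 ⇒ -1.62
N(d₁) = N(-1.62) = 0.0526
Δ_call = N(d₁) = 0.0526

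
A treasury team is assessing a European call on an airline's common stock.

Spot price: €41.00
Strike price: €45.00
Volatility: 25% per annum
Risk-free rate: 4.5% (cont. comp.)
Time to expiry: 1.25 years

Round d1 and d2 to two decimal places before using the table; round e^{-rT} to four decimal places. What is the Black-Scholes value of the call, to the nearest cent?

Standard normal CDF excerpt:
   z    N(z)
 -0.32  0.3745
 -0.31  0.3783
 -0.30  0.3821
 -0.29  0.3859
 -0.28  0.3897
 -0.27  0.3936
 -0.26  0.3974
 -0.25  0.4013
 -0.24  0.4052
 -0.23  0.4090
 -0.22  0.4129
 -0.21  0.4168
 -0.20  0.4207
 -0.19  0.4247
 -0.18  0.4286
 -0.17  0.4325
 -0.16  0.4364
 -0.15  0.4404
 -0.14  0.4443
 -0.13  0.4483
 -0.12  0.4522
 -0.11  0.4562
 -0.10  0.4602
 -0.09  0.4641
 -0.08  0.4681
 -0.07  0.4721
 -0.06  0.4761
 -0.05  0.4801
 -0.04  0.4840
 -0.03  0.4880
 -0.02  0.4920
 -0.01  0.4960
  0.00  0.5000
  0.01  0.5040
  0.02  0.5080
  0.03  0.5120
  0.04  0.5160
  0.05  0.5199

σ√T = 0.25 × 1.1180 = 0.2795
ln(S/K) + (r + σ²/2)T = ln(41/45) + (0.045 + 0.25²/2)·1.25 = -0.0931 + 0.0953 = 0.0022
d₁ = 0.0022 / 0.2795 = 0.0079 which rounds to 0.01
d₂ = d₁ − σ√T = 0.0079 − 0.2795 = -0.2716 which rounds to -0.27
exp(−rT) = exp(−0.045·1.25) = 0.9453
N(d₁) = N(0.01) = 0.5040;  N(d₂) = N(-0.27) = 0.3936
C = 41·0.5040 − 45·0.9453·0.3936 = 20.6640 − 16.7432 = 3.9208

€3.92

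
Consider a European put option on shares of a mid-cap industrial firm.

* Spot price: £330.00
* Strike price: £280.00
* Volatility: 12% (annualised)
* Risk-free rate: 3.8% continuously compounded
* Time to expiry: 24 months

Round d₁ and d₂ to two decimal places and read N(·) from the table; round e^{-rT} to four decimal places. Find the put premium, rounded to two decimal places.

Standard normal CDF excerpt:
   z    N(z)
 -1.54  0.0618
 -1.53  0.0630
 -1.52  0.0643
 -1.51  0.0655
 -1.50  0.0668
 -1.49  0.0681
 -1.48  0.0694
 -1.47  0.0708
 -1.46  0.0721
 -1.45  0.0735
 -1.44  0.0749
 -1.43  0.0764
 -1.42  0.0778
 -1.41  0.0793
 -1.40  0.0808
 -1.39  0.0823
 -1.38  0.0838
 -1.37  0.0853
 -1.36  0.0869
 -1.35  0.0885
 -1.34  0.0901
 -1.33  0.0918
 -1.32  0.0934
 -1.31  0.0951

σ√T = 0.12·√2 = 0.1697
ln(S/K) + (r + σ²/2)T = ln(330/280) + (0.038 + 0.12²/2)·2 = 0.1643 + 0.0904 = 0.2547
d₁ = 0.2547 / 0.1697 = 1.5009 ⇒ 1.50
d₂ = d₁ − σ√T = 1.5009 − 0.1697 = 1.3311 ⇒ 1.33
e^(−rT) = e^(−0.038·2) = 0.9268
P = 280·0.9268·N(-1.33) − 330·N(-1.50) = 280·0.9268·0.0918 − 330·0.0668 = 23.8225 − 22.0440 = 1.7785

£1.78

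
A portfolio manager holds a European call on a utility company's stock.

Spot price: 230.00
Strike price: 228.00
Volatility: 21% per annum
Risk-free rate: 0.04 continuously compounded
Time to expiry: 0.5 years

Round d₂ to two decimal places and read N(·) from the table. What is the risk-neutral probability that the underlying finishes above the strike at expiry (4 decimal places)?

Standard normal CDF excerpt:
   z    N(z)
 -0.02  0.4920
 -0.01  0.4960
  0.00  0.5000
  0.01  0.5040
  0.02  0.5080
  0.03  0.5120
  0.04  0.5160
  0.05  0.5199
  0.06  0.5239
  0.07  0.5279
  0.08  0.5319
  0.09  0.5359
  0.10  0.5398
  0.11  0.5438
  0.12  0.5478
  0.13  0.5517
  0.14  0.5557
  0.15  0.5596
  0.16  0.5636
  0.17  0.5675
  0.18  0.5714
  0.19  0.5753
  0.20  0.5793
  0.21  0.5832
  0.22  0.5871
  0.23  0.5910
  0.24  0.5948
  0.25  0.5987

0.5478

σ√T = 0.21 × 0.7071 = 0.1485
d₁ = [ln(230/228) + (0.04 + 0.21²/2)·0.5] / 0.1485 = [0.0087 + 0.0310] / 0.1485 = 0.2677 → 0.27
d₂ = d₁ − σ√T = 0.2677 − 0.1485 = 0.1193 → 0.12
Pr(exercise) under Q = N(d₂) = 0.5478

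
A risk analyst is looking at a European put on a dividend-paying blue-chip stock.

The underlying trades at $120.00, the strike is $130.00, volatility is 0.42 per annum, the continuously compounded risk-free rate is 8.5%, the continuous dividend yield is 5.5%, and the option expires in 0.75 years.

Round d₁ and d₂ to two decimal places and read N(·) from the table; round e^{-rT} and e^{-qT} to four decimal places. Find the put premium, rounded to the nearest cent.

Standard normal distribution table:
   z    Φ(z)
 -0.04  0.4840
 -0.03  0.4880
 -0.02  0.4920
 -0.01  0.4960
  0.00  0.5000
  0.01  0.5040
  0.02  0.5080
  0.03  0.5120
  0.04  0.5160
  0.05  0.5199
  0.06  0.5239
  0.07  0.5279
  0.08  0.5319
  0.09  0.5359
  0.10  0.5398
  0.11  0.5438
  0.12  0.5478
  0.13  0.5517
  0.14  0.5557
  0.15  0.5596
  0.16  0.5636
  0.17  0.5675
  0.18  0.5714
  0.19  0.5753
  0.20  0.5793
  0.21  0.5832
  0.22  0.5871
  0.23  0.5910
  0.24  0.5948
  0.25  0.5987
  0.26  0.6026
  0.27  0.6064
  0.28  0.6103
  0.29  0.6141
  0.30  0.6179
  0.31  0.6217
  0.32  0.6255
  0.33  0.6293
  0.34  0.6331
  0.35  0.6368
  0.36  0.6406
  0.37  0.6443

T = 0.75;  σ√T = 0.3637
ln(S/K) + (r − q + σ²/2)T = ln(120/130) + (0.085 − 0.055 + 0.42²/2)·0.75 = -0.0800 + 0.0887 = 0.0086
d₁ = 0.0086 / 0.3637 = 0.0237 ≈ 0.02
d₂ = d₁ − σ√T = 0.0237 − 0.3637 = -0.3401 ≈ -0.34
e^(−qT) = e^(−0.055·0.75) = 0.9596;  e^(−rT) = e^(−0.085·0.75) = 0.9382
N(−d₂) = N(0.34) = 0.6331;  N(−d₁) = N(-0.02) = 0.4920
P = 130·0.9382·0.6331 − 120·0.9596·0.4920 = 77.2167 − 56.6548 = 20.5619

$20.56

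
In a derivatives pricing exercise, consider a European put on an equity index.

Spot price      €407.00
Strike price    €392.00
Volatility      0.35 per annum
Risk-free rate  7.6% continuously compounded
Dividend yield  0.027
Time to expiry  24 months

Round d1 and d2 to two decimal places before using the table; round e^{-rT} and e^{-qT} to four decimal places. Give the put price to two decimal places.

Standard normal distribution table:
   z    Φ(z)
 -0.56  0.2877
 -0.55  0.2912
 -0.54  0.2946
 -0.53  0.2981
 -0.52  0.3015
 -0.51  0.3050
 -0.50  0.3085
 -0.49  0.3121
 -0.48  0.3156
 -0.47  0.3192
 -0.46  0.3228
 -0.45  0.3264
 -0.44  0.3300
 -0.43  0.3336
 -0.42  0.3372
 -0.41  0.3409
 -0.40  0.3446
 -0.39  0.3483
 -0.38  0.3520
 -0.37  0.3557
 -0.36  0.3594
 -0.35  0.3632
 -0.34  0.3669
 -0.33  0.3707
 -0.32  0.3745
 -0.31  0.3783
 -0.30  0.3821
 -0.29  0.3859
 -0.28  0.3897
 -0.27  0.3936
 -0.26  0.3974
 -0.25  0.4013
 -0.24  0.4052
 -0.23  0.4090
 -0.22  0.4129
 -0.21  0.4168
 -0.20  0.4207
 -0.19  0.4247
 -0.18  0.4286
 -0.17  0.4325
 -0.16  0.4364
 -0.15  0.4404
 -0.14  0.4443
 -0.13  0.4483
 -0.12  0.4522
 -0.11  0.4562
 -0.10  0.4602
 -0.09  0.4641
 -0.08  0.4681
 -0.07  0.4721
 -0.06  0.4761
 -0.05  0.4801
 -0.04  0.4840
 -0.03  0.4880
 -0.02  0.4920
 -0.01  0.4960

€48.07

T = 2;  σ√T = 0.4950
d₁ = [ln(407/392) + (0.076 − 0.027 + 0.35²/2)·2] / 0.4950 = [0.0376 + 0.2205] / 0.4950 = 0.5213 which rounds to 0.52
d₂ = d₁ − σ√T = 0.5213 − 0.4950 = 0.0264 which rounds to 0.03
exp(−qT) = exp(−0.027·2) = 0.9474;  exp(−rT) = exp(−0.076·2) = 0.8590
N(−d₂) = N(-0.03) = 0.4880;  N(−d₁) = N(-0.52) = 0.3015
P = 392·0.8590·0.4880 − 407·0.9474·0.3015 = 164.3233 − 116.2559 = 48.0673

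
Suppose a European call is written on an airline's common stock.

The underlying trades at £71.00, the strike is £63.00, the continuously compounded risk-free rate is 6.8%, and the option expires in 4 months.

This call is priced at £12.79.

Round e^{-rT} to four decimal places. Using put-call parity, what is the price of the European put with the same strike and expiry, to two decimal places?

£3.38

e^(−rT) = e^(−0.068·0.3333) = 0.9776
Put-call parity: C − P = S − K·e^(−rT) = 71 − 63·0.9776 = 71 − 61.5888 = 9.4112
P = C − (C − P) = 12.79 − (9.4112) = 3.3788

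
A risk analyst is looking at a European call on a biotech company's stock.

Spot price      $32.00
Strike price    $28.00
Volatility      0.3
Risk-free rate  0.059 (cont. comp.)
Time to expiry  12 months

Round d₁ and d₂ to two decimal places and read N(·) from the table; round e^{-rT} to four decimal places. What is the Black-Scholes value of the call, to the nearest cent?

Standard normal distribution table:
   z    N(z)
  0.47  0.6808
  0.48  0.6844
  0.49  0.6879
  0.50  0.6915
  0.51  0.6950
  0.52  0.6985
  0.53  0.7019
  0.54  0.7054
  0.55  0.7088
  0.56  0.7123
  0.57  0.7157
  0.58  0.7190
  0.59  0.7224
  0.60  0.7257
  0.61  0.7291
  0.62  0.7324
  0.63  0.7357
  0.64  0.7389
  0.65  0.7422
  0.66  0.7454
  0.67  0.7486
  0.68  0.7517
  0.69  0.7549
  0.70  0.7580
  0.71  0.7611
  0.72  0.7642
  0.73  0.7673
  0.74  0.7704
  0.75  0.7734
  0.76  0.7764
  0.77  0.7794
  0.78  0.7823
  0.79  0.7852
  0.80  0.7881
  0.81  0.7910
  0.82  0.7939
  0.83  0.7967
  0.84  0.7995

σ√T = 0.3 × 1.0000 = 0.3000
d₁ = [ln(32/28) + (0.059 + 0.3²/2)·1] / 0.3000 = [0.1335 + 0.1040] / 0.3000 = 0.7918 ⇒ 0.79
d₂ = d₁ − σ√T = 0.7918 − 0.3000 = 0.4918 ⇒ 0.49
exp(−rT) = exp(−0.059·1) = 0.9427
N(d₁) = N(0.79) = 0.7852;  N(d₂) = N(0.49) = 0.6879
C = 32·0.7852 − 28·0.9427·0.6879 = 25.1264 − 18.1575 = 6.9689

$6.97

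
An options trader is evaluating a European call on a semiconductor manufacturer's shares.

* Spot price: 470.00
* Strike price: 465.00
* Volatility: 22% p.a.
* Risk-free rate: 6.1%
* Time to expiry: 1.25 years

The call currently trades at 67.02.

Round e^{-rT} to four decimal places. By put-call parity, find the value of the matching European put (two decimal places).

27.89

e^(−rT) = e^(−0.061·1.25) = 0.9266
Put-call parity: C − P = S − K·e^(−rT) = 470 − 465·0.9266 = 470 − 430.8690 = 39.1310
P = C − (C − P) = 67.02 − (39.1310) = 27.8890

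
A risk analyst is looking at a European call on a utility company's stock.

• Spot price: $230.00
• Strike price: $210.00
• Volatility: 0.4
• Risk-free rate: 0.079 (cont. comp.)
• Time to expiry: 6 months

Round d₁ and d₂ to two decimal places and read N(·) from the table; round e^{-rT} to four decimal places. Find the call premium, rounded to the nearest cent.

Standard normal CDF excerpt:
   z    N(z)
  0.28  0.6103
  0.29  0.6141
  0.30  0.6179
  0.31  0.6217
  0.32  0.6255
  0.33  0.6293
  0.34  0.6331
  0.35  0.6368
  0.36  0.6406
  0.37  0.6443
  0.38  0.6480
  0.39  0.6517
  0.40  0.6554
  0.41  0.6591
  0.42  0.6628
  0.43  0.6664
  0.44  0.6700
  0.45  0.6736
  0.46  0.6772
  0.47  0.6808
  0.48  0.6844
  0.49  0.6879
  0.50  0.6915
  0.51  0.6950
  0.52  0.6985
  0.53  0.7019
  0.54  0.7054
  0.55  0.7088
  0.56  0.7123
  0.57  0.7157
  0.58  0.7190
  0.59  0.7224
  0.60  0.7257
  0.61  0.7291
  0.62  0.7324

σ√T = 0.4 × 0.7071 = 0.2828
ln(S/K) + (r + σ²/2)T = ln(230/210) + (0.079 + 0.4²/2)·0.5 = 0.0910 + 0.0795 = 0.1705
d₁ = 0.1705 / 0.2828 = 0.6027 ≈ 0.60
d₂ = d₁ − σ√T = 0.6027 − 0.2828 = 0.3199 ≈ 0.32
exp(−rT) = exp(−0.079·0.5) = 0.9613
C = 230·N(0.60) − 210·0.9613·N(0.32) = 230·0.7257 − 210·0.9613·0.6255 = 166.9110 − 126.2716 = 40.6394

$40.64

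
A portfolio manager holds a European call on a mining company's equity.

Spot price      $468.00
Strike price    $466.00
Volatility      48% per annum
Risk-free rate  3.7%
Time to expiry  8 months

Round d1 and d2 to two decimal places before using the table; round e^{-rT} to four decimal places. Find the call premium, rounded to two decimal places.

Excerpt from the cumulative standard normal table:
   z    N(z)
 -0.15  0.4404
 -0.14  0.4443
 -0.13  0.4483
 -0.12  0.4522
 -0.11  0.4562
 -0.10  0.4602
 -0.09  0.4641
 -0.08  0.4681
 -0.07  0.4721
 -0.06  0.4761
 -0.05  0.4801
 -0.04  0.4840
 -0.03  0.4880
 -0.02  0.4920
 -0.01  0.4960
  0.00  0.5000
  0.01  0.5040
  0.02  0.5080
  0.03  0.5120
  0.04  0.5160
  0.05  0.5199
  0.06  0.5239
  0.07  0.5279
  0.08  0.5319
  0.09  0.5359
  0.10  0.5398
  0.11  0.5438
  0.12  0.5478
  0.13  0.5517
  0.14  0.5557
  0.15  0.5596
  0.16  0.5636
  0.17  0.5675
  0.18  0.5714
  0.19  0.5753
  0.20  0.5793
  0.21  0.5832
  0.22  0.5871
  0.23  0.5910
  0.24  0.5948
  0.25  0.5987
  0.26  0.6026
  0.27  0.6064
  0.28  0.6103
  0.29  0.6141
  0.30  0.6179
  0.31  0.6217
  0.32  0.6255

T = 0.6667;  σ√T = 0.3919
d₁ = [ln(468/466) + (0.037 + 0.48²/2)·0.6667] / 0.3919 = [0.0043 + 0.1015] / 0.3919 = 0.2698 ≈ 0.27
d₂ = d₁ − σ√T = 0.2698 − 0.3919 = -0.1221 ≈ -0.12
exp(−rT) = exp(−0.037·0.6667) = 0.9756
N(d₁) = N(0.27) = 0.6064;  N(d₂) = N(-0.12) = 0.4522
C = 468·0.6064 − 466·0.9756·0.4522 = 283.7952 − 205.5835 = 78.2117

$78.21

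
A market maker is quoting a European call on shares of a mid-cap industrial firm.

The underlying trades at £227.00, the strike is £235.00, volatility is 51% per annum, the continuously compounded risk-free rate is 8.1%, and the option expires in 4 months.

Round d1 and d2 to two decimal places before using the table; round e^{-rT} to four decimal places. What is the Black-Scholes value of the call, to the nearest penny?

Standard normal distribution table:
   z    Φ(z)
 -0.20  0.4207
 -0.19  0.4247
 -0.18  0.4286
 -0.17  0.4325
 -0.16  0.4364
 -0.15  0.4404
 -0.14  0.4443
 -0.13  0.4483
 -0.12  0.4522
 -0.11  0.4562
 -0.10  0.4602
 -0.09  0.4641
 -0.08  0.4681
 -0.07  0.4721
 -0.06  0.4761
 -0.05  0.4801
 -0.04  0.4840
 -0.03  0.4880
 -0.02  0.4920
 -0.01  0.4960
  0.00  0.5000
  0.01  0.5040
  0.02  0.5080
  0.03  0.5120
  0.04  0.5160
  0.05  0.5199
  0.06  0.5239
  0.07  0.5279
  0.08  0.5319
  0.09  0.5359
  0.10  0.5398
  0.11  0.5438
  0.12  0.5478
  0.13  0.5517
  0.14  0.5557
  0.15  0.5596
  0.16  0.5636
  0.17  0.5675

£25.42

σ√T = 0.51 × 0.5774 = 0.2944
d₁ = [ln(227/235) + (0.081 + 0.51²/2)·0.3333] / 0.2944 = [-0.0346 + 0.0703] / 0.2944 = 0.1213 which rounds to 0.12
d₂ = d₁ − σ√T = 0.1213 − 0.2944 = -0.1732 which rounds to -0.17
e^(−rT) = e^(−0.081·0.3333) = 0.9734
N(d₁) = N(0.12) = 0.5478;  N(d₂) = N(-0.17) = 0.4325
C = 227·0.5478 − 235·0.9734·0.4325 = 124.3506 − 98.9339 = 25.4167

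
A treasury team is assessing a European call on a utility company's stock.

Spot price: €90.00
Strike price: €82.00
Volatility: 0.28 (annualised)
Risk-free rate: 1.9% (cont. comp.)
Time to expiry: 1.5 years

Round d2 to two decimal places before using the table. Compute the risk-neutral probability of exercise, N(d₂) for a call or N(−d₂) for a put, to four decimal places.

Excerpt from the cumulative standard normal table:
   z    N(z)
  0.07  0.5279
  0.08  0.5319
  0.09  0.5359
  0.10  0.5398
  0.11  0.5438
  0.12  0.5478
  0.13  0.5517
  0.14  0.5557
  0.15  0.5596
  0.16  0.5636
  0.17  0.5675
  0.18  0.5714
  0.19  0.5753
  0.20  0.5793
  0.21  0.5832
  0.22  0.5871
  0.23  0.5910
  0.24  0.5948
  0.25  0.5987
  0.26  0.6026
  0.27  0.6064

σ√T = 0.28·√1.5 = 0.3429
d₁ = [ln(90/82) + (0.019 + 0.28²/2)·1.5] / 0.3429 = [0.0931 + 0.0873] / 0.3429 = 0.5260 ≈ 0.53
d₂ = d₁ − σ√T = 0.5260 − 0.3429 = 0.1831 ≈ 0.18
Risk-neutral Pr[S_T > K] = N(d₂) = N(0.18) = 0.5714

0.5714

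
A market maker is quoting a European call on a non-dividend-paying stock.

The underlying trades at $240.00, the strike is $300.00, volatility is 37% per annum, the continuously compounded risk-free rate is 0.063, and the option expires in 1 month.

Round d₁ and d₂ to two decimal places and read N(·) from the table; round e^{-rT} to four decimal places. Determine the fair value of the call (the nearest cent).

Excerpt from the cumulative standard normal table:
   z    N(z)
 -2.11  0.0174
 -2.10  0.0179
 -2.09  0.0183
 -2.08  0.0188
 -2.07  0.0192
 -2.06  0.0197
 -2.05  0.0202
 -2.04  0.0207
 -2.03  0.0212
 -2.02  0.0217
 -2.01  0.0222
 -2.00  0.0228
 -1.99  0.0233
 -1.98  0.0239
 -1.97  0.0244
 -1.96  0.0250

$0.13

σ√T = 0.37 × 0.2887 = 0.1068
d₁ = [ln(240/300) + (0.063 + ½·0.37²)·0.08333] / (σ√T) = (-0.2231 + 0.0110) / 0.1068 = -1.9866 ⇒ -1.99
d₂ = -1.9866 − 0.1068 = -2.0934 ⇒ -2.09
exp(−rT) = exp(−0.063·0.08333) = 0.9948
C = 240·N(-1.99) − 300·0.9948·N(-2.09) = 240·0.0233 − 300·0.9948·0.0183 = 5.5920 − 5.4615 = 0.1305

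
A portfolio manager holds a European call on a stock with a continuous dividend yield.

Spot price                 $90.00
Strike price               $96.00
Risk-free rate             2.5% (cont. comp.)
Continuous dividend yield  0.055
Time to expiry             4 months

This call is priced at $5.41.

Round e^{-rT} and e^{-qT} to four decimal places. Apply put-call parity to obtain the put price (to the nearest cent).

exp(−qT) = exp(−0.055·0.3333) = 0.9818;  exp(−rT) = exp(−0.025·0.3333) = 0.9917
Put-call parity: C − P = S·e^(−qT) − K·e^(−rT) = 90·0.9818 − 96·0.9917 = 88.3620 − 95.2032 = -6.8412
P = C − (C − P) = 5.41 − (-6.8412) = 12.2512

$12.25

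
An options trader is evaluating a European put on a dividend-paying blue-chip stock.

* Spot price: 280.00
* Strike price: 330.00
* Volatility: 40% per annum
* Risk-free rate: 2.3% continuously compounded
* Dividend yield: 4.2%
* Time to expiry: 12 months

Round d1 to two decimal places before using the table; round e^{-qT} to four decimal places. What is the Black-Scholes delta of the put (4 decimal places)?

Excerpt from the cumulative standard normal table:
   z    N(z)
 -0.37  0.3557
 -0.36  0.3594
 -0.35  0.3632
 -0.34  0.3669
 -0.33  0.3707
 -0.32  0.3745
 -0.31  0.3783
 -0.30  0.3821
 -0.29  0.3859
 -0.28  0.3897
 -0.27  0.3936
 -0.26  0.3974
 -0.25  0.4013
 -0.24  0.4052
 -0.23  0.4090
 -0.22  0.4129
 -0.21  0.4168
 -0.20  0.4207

-0.5778

T = 1;  σ√T = 0.4000
d₁ = [ln(280/330) + (0.023 − 0.042 + ½·0.4²)·1] / (σ√T) = (-0.1643 + 0.0610) / 0.4000 = -0.2583 → -0.26
N(d₁) = N(-0.26) = 0.3974
Δ_put = exp(−qT)·(N(d₁) − 1) = 0.9589·(0.3974 − 1) = -0.5778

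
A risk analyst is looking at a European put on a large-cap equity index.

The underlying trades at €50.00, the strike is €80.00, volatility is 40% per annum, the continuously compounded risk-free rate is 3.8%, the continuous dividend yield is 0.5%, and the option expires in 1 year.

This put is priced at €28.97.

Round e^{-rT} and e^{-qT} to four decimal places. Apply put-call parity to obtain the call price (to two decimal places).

€1.70

e^(−qT) = e^(−0.005·1) = 0.9950;  e^(−rT) = e^(−0.038·1) = 0.9627
Put-call parity: C − P = S·e^(−qT) − K·e^(−rT) = 50·0.9950 − 80·0.9627 = 49.7500 − 77.0160 = -27.2660
C = P + (C − P) = 28.97 + (-27.2660) = 1.7040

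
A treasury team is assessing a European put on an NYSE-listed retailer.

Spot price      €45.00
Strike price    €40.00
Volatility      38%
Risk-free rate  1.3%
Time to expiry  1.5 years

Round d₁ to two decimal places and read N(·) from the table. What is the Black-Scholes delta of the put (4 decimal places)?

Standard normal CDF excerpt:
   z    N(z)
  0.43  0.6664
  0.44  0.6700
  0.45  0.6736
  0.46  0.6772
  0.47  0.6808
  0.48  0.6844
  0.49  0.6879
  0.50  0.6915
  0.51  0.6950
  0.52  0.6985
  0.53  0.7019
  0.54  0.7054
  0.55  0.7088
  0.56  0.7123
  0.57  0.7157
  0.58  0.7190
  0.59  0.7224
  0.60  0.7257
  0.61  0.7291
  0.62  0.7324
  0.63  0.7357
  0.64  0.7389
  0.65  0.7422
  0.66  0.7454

-0.2981

σ√T = 0.38·√1.5 = 0.4654
d₁ = [ln(45/40) + (0.013 + ½·0.38²)·1.5] / (σ√T) = (0.1178 + 0.1278) / 0.4654 = 0.5277 → 0.53
N(d₁) = N(0.53) = 0.7019
Δ_put = N(d₁) − 1 = 0.7019 − 1 = -0.2981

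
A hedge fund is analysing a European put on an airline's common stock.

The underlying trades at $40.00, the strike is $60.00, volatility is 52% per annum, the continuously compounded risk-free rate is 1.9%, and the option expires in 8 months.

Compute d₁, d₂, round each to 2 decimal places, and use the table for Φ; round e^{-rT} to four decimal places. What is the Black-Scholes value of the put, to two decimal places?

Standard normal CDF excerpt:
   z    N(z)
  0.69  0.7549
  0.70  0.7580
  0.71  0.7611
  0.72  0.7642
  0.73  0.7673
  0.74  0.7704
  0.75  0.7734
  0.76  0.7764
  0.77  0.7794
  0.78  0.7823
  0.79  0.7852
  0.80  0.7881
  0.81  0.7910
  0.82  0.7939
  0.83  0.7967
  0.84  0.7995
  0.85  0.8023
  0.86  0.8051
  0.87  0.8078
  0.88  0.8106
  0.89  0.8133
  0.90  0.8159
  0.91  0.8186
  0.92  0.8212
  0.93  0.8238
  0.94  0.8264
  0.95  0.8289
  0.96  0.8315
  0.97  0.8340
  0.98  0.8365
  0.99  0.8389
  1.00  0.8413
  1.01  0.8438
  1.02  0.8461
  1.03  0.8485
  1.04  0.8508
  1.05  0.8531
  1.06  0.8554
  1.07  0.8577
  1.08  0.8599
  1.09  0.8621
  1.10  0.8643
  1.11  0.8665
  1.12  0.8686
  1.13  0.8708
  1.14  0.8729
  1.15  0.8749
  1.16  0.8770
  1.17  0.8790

σ√T = 0.52·√0.6667 = 0.4246
d₁ = [ln(40/60) + (0.019 + 0.52²/2)·0.6667] / 0.4246 = [-0.4055 + 0.1028] / 0.4246 = -0.7129 ≈ -0.71
d₂ = d₁ − σ√T = -0.7129 − 0.4246 = -1.1374 ≈ -1.14
e^(−rT) = e^(−0.019·0.6667) = 0.9874
P = 60·0.9874·N(1.14) − 40·N(0.71) = 60·0.9874·0.8729 − 40·0.7611 = 51.7141 − 30.4440 = 21.2701

$21.27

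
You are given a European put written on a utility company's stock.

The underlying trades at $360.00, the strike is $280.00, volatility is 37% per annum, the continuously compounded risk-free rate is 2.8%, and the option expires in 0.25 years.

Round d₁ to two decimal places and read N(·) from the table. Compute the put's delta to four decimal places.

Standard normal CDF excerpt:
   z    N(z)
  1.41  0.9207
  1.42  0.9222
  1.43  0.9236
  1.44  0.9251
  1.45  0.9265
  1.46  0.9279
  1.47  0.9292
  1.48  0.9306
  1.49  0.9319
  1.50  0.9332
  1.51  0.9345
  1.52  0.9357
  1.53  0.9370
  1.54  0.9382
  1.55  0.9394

-0.0681

T = 0.25;  σ√T = 0.1850
d₁ = [ln(360/280) + (0.028 + 0.37²/2)·0.25] / 0.1850 = [0.2513 + 0.0241] / 0.1850 = 1.4888 which rounds to 1.49
N(d₁) = N(1.49) = 0.9319
Δ_put = N(d₁) − 1 = 0.9319 − 1 = -0.0681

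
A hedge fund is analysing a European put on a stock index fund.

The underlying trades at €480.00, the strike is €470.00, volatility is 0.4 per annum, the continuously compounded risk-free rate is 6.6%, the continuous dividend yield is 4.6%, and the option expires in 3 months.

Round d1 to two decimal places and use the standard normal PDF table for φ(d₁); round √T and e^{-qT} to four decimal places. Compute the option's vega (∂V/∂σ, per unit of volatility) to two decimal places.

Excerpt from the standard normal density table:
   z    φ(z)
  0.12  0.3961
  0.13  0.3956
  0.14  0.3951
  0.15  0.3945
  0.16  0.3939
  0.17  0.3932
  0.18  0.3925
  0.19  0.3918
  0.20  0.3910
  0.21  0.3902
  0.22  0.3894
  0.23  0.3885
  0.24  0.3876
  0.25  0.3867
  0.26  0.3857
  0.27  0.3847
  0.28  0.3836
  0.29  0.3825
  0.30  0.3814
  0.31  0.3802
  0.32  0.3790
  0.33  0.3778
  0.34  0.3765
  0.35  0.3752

T = 0.25;  σ√T = 0.2000
d₁ = [ln(480/470) + (0.066 − 0.046 + 0.4²/2)·0.25] / 0.2000 = [0.0211 + 0.0250] / 0.2000 = 0.2303 → 0.23
√T = √0.25 = 0.5000
φ(d₁) = φ(0.23) = 0.3885
exp(−qT) = exp(−0.046·0.25) = 0.9886
vega = S·exp(−qT)·φ(d₁)·√T = 480·0.9886·0.3885·0.5000 = 92.1771

92.18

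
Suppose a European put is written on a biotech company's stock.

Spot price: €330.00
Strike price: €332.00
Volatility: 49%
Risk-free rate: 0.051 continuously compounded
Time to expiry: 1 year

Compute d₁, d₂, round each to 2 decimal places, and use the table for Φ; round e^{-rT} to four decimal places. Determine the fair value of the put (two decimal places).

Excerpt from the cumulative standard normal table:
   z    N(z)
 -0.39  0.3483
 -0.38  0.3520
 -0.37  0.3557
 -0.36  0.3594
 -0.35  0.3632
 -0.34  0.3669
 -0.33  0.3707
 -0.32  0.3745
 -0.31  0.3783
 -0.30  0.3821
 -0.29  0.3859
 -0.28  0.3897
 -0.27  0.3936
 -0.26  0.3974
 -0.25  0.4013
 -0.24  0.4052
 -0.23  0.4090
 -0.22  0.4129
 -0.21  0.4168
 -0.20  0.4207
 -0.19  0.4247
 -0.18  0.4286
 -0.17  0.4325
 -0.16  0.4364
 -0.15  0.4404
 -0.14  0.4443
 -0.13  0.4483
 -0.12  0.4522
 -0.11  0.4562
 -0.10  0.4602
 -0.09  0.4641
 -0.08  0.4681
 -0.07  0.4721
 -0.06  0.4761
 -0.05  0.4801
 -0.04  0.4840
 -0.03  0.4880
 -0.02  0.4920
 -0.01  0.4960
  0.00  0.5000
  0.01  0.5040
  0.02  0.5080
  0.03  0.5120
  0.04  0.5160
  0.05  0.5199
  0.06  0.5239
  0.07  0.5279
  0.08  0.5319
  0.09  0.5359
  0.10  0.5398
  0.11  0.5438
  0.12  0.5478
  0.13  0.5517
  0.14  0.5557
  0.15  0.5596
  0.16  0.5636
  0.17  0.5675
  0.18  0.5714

€55.48

σ√T = 0.49·√1 = 0.4900
d₁ = [ln(330/332) + (0.051 + 0.49²/2)·1] / 0.4900 = [-0.0060 + 0.1710] / 0.4900 = 0.3368 which rounds to 0.34
d₂ = d₁ − σ√T = 0.3368 − 0.4900 = -0.1532 which rounds to -0.15
exp(−rT) = exp(−0.051·1) = 0.9503
N(−d₂) = N(0.15) = 0.5596;  N(−d₁) = N(-0.34) = 0.3669
P = 332·0.9503·0.5596 − 330·0.3669 = 176.5536 − 121.0770 = 55.4766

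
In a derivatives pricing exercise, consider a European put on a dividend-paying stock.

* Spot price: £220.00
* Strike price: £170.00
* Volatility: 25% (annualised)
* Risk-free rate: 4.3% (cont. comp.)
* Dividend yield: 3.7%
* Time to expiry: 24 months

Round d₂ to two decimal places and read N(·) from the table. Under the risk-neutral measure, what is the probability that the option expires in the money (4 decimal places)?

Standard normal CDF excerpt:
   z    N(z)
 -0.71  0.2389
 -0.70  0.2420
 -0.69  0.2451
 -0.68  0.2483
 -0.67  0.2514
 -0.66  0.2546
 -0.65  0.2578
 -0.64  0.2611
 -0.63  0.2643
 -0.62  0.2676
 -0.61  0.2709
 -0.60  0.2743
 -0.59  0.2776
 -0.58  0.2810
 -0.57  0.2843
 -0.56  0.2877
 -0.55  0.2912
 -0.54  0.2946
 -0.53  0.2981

0.2776

T = 2;  σ√T = 0.3536
d₁ = [ln(220/170) + (0.043 − 0.037 + ½·0.25²)·2] / (σ√T) = (0.2578 + 0.0745) / 0.3536 = 0.9400 which rounds to 0.94
d₂ = 0.9400 − 0.3536 = 0.5864 which rounds to 0.59
Pr(exercise) under Q = N(−d₂) = N(-0.59) = 0.2776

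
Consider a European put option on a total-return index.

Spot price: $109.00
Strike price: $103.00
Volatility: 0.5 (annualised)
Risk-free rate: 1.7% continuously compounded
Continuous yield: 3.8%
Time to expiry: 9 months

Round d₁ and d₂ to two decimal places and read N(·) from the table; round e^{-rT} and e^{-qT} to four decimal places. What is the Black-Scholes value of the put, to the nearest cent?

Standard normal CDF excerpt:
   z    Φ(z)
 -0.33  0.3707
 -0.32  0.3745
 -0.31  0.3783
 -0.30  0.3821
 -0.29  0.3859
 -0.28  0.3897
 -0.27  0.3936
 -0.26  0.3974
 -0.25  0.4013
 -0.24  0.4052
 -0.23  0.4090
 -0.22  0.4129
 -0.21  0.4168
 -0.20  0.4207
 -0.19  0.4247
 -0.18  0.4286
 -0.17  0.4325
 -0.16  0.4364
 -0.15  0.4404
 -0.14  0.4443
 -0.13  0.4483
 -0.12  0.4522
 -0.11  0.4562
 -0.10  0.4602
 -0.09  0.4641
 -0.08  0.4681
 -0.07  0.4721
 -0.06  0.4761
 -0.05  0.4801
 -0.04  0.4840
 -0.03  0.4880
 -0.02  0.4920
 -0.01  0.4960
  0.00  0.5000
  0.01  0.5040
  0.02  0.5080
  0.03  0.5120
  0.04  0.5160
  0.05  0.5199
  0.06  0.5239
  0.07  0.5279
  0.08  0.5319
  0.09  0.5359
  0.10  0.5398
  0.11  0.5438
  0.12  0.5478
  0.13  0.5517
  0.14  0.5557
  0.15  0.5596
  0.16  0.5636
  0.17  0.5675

T = 0.75;  σ√T = 0.4330
ln(S/K) + (r − q + σ²/2)T = ln(109/103) + (0.017 − 0.038 + 0.5²/2)·0.75 = 0.0566 + 0.0780 = 0.1346
d₁ = 0.1346 / 0.4330 = 0.3109 → 0.31
d₂ = d₁ − σ√T = 0.3109 − 0.4330 = -0.1221 → -0.12
exp(−qT) = exp(−0.038·0.75) = 0.9719;  exp(−rT) = exp(−0.017·0.75) = 0.9873
P = 103·0.9873·N(0.12) − 109·0.9719·N(-0.31) = 103·0.9873·0.5478 − 109·0.9719·0.3783 = 55.7068 − 40.0760 = 15.6308

$15.63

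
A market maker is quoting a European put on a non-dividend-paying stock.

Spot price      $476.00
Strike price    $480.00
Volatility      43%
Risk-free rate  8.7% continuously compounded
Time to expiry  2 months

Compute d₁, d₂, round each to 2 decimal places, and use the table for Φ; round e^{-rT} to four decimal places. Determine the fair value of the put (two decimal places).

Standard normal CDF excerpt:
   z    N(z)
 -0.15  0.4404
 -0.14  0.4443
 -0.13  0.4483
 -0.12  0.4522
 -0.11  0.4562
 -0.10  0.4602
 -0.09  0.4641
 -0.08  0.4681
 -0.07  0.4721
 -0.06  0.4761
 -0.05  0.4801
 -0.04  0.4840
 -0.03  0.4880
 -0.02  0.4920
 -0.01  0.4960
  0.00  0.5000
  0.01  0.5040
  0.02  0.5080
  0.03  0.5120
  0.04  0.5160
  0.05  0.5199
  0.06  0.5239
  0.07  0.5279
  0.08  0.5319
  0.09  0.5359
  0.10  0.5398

$30.71

T = 0.1667;  σ√T = 0.1755
d₁ = [ln(476/480) + (0.087 + ½·0.43²)·0.1667] / (σ√T) = (-0.0084 + 0.0299) / 0.1755 = 0.1227 ⇒ 0.12
d₂ = 0.1227 − 0.1755 = -0.0528 ⇒ -0.05
exp(−rT) = exp(−0.087·0.1667) = 0.9856
P = 480·0.9856·N(0.05) − 476·N(-0.12) = 480·0.9856·0.5199 − 476·0.4522 = 245.9585 − 215.2472 = 30.7113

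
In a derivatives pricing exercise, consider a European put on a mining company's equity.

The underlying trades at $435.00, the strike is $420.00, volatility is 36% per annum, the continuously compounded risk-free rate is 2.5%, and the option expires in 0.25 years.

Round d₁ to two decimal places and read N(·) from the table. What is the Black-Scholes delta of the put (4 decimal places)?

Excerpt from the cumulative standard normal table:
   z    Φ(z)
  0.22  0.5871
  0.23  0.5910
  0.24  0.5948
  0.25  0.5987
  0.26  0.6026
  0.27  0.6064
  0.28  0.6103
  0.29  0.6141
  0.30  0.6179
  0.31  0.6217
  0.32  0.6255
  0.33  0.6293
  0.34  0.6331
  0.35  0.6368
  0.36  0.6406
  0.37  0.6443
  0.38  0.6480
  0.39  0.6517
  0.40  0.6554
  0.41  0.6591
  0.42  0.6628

σ√T = 0.36 × 0.5000 = 0.1800
d₁ = [ln(435/420) + (0.025 + ½·0.36²)·0.25] / (σ√T) = (0.0351 + 0.0224) / 0.1800 = 0.3197 which rounds to 0.32
N(d₁) = N(0.32) = 0.6255
Δ_put = N(d₁) − 1 = 0.6255 − 1 = -0.3745

-0.3745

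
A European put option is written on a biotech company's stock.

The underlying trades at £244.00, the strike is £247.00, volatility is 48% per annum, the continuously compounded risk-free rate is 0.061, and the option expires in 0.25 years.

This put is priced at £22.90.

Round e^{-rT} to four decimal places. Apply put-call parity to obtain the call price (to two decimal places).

£23.63

exp(−rT) = exp(−0.061·0.25) = 0.9849
Put-call parity: C − P = S − K·e^(−rT) = 244 − 247·0.9849 = 244 − 243.2703 = 0.7297
C = P + (C − P) = 22.90 + (0.7297) = 23.6297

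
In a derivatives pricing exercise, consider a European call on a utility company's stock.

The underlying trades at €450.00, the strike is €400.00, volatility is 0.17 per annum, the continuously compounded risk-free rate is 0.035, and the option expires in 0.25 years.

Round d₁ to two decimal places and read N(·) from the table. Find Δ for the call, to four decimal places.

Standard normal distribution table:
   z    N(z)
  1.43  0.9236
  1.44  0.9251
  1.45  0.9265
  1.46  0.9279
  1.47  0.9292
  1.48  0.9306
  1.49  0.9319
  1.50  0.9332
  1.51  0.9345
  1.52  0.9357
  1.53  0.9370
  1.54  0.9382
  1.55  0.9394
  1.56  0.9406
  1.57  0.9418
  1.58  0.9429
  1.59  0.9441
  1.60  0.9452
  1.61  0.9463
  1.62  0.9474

σ√T = 0.17 × 0.5000 = 0.0850
d₁ = [ln(450/400) + (0.035 + ½·0.17²)·0.25] / (σ√T) = (0.1178 + 0.0124) / 0.0850 = 1.5311 → 1.53
N(d₁) = N(1.53) = 0.9370
Δ_call = N(d₁) = 0.9370

0.9370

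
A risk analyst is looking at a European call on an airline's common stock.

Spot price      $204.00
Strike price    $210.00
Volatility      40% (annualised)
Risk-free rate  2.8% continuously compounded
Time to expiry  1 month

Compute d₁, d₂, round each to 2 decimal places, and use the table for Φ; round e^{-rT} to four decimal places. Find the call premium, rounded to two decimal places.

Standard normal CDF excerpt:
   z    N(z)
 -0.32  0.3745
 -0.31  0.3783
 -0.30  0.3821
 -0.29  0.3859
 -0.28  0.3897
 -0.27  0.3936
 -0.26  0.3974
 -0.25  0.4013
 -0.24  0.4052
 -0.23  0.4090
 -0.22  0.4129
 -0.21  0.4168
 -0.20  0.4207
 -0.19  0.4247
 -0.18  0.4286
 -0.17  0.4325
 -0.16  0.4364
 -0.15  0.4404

$7.38

σ√T = 0.4 × 0.2887 = 0.1155
d₁ = [ln(204/210) + (0.028 + 0.4²/2)·0.08333] / 0.1155 = [-0.0290 + 0.0090] / 0.1155 = -0.1731 ≈ -0.17
d₂ = d₁ − σ√T = -0.1731 − 0.1155 = -0.2886 ≈ -0.29
exp(−rT) = exp(−0.028·0.08333) = 0.9977
N(d₁) = N(-0.17) = 0.4325;  N(d₂) = N(-0.29) = 0.3859
C = 204·0.4325 − 210·0.9977·0.3859 = 88.2300 − 80.8526 = 7.3774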